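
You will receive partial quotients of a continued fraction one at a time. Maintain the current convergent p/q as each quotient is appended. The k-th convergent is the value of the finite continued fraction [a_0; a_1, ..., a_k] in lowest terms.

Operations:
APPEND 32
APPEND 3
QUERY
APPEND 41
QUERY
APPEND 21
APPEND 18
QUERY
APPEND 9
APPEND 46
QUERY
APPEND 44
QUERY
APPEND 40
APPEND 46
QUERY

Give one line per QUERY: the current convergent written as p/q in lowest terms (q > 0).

97/3
4009/124
1521157/47050
635157311/19645672
27960696383/864835625
51504859277409/1593066086537

APPEND 32: p_0 = 32·1 + 0 = 32, q_0 = 32·0 + 1 = 1 → 32/1
APPEND 3: p_1 = 3·32 + 1 = 97, q_1 = 3·1 + 0 = 3 → 97/3
APPEND 41: p_2 = 41·97 + 32 = 4009, q_2 = 41·3 + 1 = 124 → 4009/124
APPEND 21: p_3 = 21·4009 + 97 = 84286, q_3 = 21·124 + 3 = 2607 → 84286/2607
APPEND 18: p_4 = 18·84286 + 4009 = 1521157, q_4 = 18·2607 + 124 = 47050 → 1521157/47050
APPEND 9: p_5 = 9·1521157 + 84286 = 13774699, q_5 = 9·47050 + 2607 = 426057 → 13774699/426057
APPEND 46: p_6 = 46·13774699 + 1521157 = 635157311, q_6 = 46·426057 + 47050 = 19645672 → 635157311/19645672
APPEND 44: p_7 = 44·635157311 + 13774699 = 27960696383, q_7 = 44·19645672 + 426057 = 864835625 → 27960696383/864835625
APPEND 40: p_8 = 40·27960696383 + 635157311 = 1119063012631, q_8 = 40·864835625 + 19645672 = 34613070672 → 1119063012631/34613070672
APPEND 46: p_9 = 46·1119063012631 + 27960696383 = 51504859277409, q_9 = 46·34613070672 + 864835625 = 1593066086537 → 51504859277409/1593066086537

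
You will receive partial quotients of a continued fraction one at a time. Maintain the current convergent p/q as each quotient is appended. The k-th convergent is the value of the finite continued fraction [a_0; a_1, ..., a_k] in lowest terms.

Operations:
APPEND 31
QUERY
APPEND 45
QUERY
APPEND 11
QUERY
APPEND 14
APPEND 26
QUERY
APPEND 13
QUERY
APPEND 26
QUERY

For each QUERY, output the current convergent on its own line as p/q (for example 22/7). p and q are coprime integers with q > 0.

APPEND 31: p_0 = 31·1 + 0 = 31, q_0 = 31·0 + 1 = 1 → 31/1
APPEND 45: p_1 = 45·31 + 1 = 1396, q_1 = 45·1 + 0 = 45 → 1396/45
APPEND 11: p_2 = 11·1396 + 31 = 15387, q_2 = 11·45 + 1 = 496 → 15387/496
APPEND 14: p_3 = 14·15387 + 1396 = 216814, q_3 = 14·496 + 45 = 6989 → 216814/6989
APPEND 26: p_4 = 26·216814 + 15387 = 5652551, q_4 = 26·6989 + 496 = 182210 → 5652551/182210
APPEND 13: p_5 = 13·5652551 + 216814 = 73699977, q_5 = 13·182210 + 6989 = 2375719 → 73699977/2375719
APPEND 26: p_6 = 26·73699977 + 5652551 = 1921851953, q_6 = 26·2375719 + 182210 = 61950904 → 1921851953/61950904

31/1
1396/45
15387/496
5652551/182210
73699977/2375719
1921851953/61950904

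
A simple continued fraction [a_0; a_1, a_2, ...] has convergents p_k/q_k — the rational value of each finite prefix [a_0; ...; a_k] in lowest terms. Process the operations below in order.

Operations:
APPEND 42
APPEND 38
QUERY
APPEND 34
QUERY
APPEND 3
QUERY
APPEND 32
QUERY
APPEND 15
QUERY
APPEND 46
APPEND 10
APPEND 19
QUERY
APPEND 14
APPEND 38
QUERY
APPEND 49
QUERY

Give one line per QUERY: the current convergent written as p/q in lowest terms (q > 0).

APPEND 42: p_0 = 42·1 + 0 = 42, q_0 = 42·0 + 1 = 1 → 42/1
APPEND 38: p_1 = 38·42 + 1 = 1597, q_1 = 38·1 + 0 = 38 → 1597/38
APPEND 34: p_2 = 34·1597 + 42 = 54340, q_2 = 34·38 + 1 = 1293 → 54340/1293
APPEND 3: p_3 = 3·54340 + 1597 = 164617, q_3 = 3·1293 + 38 = 3917 → 164617/3917
APPEND 32: p_4 = 32·164617 + 54340 = 5322084, q_4 = 32·3917 + 1293 = 126637 → 5322084/126637
APPEND 15: p_5 = 15·5322084 + 164617 = 79995877, q_5 = 15·126637 + 3917 = 1903472 → 79995877/1903472
APPEND 46: p_6 = 46·79995877 + 5322084 = 3685132426, q_6 = 46·1903472 + 126637 = 87686349 → 3685132426/87686349
APPEND 10: p_7 = 10·3685132426 + 79995877 = 36931320137, q_7 = 10·87686349 + 1903472 = 878766962 → 36931320137/878766962
APPEND 19: p_8 = 19·36931320137 + 3685132426 = 705380215029, q_8 = 19·878766962 + 87686349 = 16784258627 → 705380215029/16784258627
APPEND 14: p_9 = 14·705380215029 + 36931320137 = 9912254330543, q_9 = 14·16784258627 + 878766962 = 235858387740 → 9912254330543/235858387740
APPEND 38: p_10 = 38·9912254330543 + 705380215029 = 377371044775663, q_10 = 38·235858387740 + 16784258627 = 8979402992747 → 377371044775663/8979402992747
APPEND 49: p_11 = 49·377371044775663 + 9912254330543 = 18501093448338030, q_11 = 49·8979402992747 + 235858387740 = 440226605032343 → 18501093448338030/440226605032343

1597/38
54340/1293
164617/3917
5322084/126637
79995877/1903472
705380215029/16784258627
377371044775663/8979402992747
18501093448338030/440226605032343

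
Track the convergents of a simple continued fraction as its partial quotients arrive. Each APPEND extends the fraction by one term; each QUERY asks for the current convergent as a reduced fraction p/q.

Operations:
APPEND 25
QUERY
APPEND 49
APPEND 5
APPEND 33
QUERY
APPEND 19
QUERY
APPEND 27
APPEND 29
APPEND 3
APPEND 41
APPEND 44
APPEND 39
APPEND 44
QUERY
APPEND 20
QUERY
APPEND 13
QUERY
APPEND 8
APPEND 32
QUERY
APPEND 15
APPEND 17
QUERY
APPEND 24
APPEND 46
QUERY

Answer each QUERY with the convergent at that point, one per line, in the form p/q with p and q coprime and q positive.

25/1
204341/8167
3888634/155419
28974102647151206/1158022601077221
580140171979904869/23186755397638175
7570796338385914503/302585842770373496
1964259144468536983079/78506537764710410072
503889831668889610423405/20139219517224395622863
558156415543306747128348113/22308119495771495135015873

APPEND 25: p_0 = 25·1 + 0 = 25, q_0 = 25·0 + 1 = 1 → 25/1
APPEND 49: p_1 = 49·25 + 1 = 1226, q_1 = 49·1 + 0 = 49 → 1226/49
APPEND 5: p_2 = 5·1226 + 25 = 6155, q_2 = 5·49 + 1 = 246 → 6155/246
APPEND 33: p_3 = 33·6155 + 1226 = 204341, q_3 = 33·246 + 49 = 8167 → 204341/8167
APPEND 19: p_4 = 19·204341 + 6155 = 3888634, q_4 = 19·8167 + 246 = 155419 → 3888634/155419
APPEND 27: p_5 = 27·3888634 + 204341 = 105197459, q_5 = 27·155419 + 8167 = 4204480 → 105197459/4204480
APPEND 29: p_6 = 29·105197459 + 3888634 = 3054614945, q_6 = 29·4204480 + 155419 = 122085339 → 3054614945/122085339
APPEND 3: p_7 = 3·3054614945 + 105197459 = 9269042294, q_7 = 3·122085339 + 4204480 = 370460497 → 9269042294/370460497
APPEND 41: p_8 = 41·9269042294 + 3054614945 = 383085348999, q_8 = 41·370460497 + 122085339 = 15310965716 → 383085348999/15310965716
APPEND 44: p_9 = 44·383085348999 + 9269042294 = 16865024398250, q_9 = 44·15310965716 + 370460497 = 674052952001 → 16865024398250/674052952001
APPEND 39: p_10 = 39·16865024398250 + 383085348999 = 658119036880749, q_10 = 39·674052952001 + 15310965716 = 26303376093755 → 658119036880749/26303376093755
APPEND 44: p_11 = 44·658119036880749 + 16865024398250 = 28974102647151206, q_11 = 44·26303376093755 + 674052952001 = 1158022601077221 → 28974102647151206/1158022601077221
APPEND 20: p_12 = 20·28974102647151206 + 658119036880749 = 580140171979904869, q_12 = 20·1158022601077221 + 26303376093755 = 23186755397638175 → 580140171979904869/23186755397638175
APPEND 13: p_13 = 13·580140171979904869 + 28974102647151206 = 7570796338385914503, q_13 = 13·23186755397638175 + 1158022601077221 = 302585842770373496 → 7570796338385914503/302585842770373496
APPEND 8: p_14 = 8·7570796338385914503 + 580140171979904869 = 61146510879067220893, q_14 = 8·302585842770373496 + 23186755397638175 = 2443873497560626143 → 61146510879067220893/2443873497560626143
APPEND 32: p_15 = 32·61146510879067220893 + 7570796338385914503 = 1964259144468536983079, q_15 = 32·2443873497560626143 + 302585842770373496 = 78506537764710410072 → 1964259144468536983079/78506537764710410072
APPEND 15: p_16 = 15·1964259144468536983079 + 61146510879067220893 = 29525033677907121967078, q_16 = 15·78506537764710410072 + 2443873497560626143 = 1180041939968216777223 → 29525033677907121967078/1180041939968216777223
APPEND 17: p_17 = 17·29525033677907121967078 + 1964259144468536983079 = 503889831668889610423405, q_17 = 17·1180041939968216777223 + 78506537764710410072 = 20139219517224395622863 → 503889831668889610423405/20139219517224395622863
APPEND 24: p_18 = 24·503889831668889610423405 + 29525033677907121967078 = 12122880993731257772128798, q_18 = 24·20139219517224395622863 + 1180041939968216777223 = 484521310353353711725935 → 12122880993731257772128798/484521310353353711725935
APPEND 46: p_19 = 46·12122880993731257772128798 + 503889831668889610423405 = 558156415543306747128348113, q_19 = 46·484521310353353711725935 + 20139219517224395622863 = 22308119495771495135015873 → 558156415543306747128348113/22308119495771495135015873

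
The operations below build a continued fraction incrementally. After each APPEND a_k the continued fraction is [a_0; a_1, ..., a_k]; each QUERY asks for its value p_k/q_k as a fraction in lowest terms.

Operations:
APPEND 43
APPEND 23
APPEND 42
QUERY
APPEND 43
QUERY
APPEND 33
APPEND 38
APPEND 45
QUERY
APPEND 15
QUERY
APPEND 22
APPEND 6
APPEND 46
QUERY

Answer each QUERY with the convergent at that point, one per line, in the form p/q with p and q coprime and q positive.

41623/967
1790779/41604
101264556685/2352613369
1521217359594/35341450301
9368324870108905/217648178751353

APPEND 43: p_0 = 43·1 + 0 = 43, q_0 = 43·0 + 1 = 1 → 43/1
APPEND 23: p_1 = 23·43 + 1 = 990, q_1 = 23·1 + 0 = 23 → 990/23
APPEND 42: p_2 = 42·990 + 43 = 41623, q_2 = 42·23 + 1 = 967 → 41623/967
APPEND 43: p_3 = 43·41623 + 990 = 1790779, q_3 = 43·967 + 23 = 41604 → 1790779/41604
APPEND 33: p_4 = 33·1790779 + 41623 = 59137330, q_4 = 33·41604 + 967 = 1373899 → 59137330/1373899
APPEND 38: p_5 = 38·59137330 + 1790779 = 2249009319, q_5 = 38·1373899 + 41604 = 52249766 → 2249009319/52249766
APPEND 45: p_6 = 45·2249009319 + 59137330 = 101264556685, q_6 = 45·52249766 + 1373899 = 2352613369 → 101264556685/2352613369
APPEND 15: p_7 = 15·101264556685 + 2249009319 = 1521217359594, q_7 = 15·2352613369 + 52249766 = 35341450301 → 1521217359594/35341450301
APPEND 22: p_8 = 22·1521217359594 + 101264556685 = 33568046467753, q_8 = 22·35341450301 + 2352613369 = 779864519991 → 33568046467753/779864519991
APPEND 6: p_9 = 6·33568046467753 + 1521217359594 = 202929496166112, q_9 = 6·779864519991 + 35341450301 = 4714528570247 → 202929496166112/4714528570247
APPEND 46: p_10 = 46·202929496166112 + 33568046467753 = 9368324870108905, q_10 = 46·4714528570247 + 779864519991 = 217648178751353 → 9368324870108905/217648178751353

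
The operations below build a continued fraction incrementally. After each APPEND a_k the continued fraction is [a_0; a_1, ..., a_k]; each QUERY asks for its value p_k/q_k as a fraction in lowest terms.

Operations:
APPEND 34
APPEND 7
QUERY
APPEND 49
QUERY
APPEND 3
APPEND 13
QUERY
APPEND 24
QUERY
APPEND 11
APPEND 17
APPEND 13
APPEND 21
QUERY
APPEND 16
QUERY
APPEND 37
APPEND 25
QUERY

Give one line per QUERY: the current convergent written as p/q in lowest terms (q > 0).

APPEND 34: p_0 = 34·1 + 0 = 34, q_0 = 34·0 + 1 = 1 → 34/1
APPEND 7: p_1 = 7·34 + 1 = 239, q_1 = 7·1 + 0 = 7 → 239/7
APPEND 49: p_2 = 49·239 + 34 = 11745, q_2 = 49·7 + 1 = 344 → 11745/344
APPEND 3: p_3 = 3·11745 + 239 = 35474, q_3 = 3·344 + 7 = 1039 → 35474/1039
APPEND 13: p_4 = 13·35474 + 11745 = 472907, q_4 = 13·1039 + 344 = 13851 → 472907/13851
APPEND 24: p_5 = 24·472907 + 35474 = 11385242, q_5 = 24·13851 + 1039 = 333463 → 11385242/333463
APPEND 11: p_6 = 11·11385242 + 472907 = 125710569, q_6 = 11·333463 + 13851 = 3681944 → 125710569/3681944
APPEND 17: p_7 = 17·125710569 + 11385242 = 2148464915, q_7 = 17·3681944 + 333463 = 62926511 → 2148464915/62926511
APPEND 13: p_8 = 13·2148464915 + 125710569 = 28055754464, q_8 = 13·62926511 + 3681944 = 821726587 → 28055754464/821726587
APPEND 21: p_9 = 21·28055754464 + 2148464915 = 591319308659, q_9 = 21·821726587 + 62926511 = 17319184838 → 591319308659/17319184838
APPEND 16: p_10 = 16·591319308659 + 28055754464 = 9489164693008, q_10 = 16·17319184838 + 821726587 = 277928683995 → 9489164693008/277928683995
APPEND 37: p_11 = 37·9489164693008 + 591319308659 = 351690412949955, q_11 = 37·277928683995 + 17319184838 = 10300680492653 → 351690412949955/10300680492653
APPEND 25: p_12 = 25·351690412949955 + 9489164693008 = 8801749488441883, q_12 = 25·10300680492653 + 277928683995 = 257794941000320 → 8801749488441883/257794941000320

239/7
11745/344
472907/13851
11385242/333463
591319308659/17319184838
9489164693008/277928683995
8801749488441883/257794941000320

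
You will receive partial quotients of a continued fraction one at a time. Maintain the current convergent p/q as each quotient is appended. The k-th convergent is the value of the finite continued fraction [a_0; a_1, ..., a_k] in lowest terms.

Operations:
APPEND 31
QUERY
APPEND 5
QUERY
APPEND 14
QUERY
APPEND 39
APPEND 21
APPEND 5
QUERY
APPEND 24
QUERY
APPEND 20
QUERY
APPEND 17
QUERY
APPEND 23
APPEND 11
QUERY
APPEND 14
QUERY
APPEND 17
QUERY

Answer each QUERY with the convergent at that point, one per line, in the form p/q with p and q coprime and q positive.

31/1
156/5
2215/71
9184421/294399
222245680/7123901
4454098021/142772419
75941912037/2434255024
19338240735629/619871272705
272486488373678/8734328455841
4651608543088155/149103455022002

APPEND 31: p_0 = 31·1 + 0 = 31, q_0 = 31·0 + 1 = 1 → 31/1
APPEND 5: p_1 = 5·31 + 1 = 156, q_1 = 5·1 + 0 = 5 → 156/5
APPEND 14: p_2 = 14·156 + 31 = 2215, q_2 = 14·5 + 1 = 71 → 2215/71
APPEND 39: p_3 = 39·2215 + 156 = 86541, q_3 = 39·71 + 5 = 2774 → 86541/2774
APPEND 21: p_4 = 21·86541 + 2215 = 1819576, q_4 = 21·2774 + 71 = 58325 → 1819576/58325
APPEND 5: p_5 = 5·1819576 + 86541 = 9184421, q_5 = 5·58325 + 2774 = 294399 → 9184421/294399
APPEND 24: p_6 = 24·9184421 + 1819576 = 222245680, q_6 = 24·294399 + 58325 = 7123901 → 222245680/7123901
APPEND 20: p_7 = 20·222245680 + 9184421 = 4454098021, q_7 = 20·7123901 + 294399 = 142772419 → 4454098021/142772419
APPEND 17: p_8 = 17·4454098021 + 222245680 = 75941912037, q_8 = 17·142772419 + 7123901 = 2434255024 → 75941912037/2434255024
APPEND 23: p_9 = 23·75941912037 + 4454098021 = 1751118074872, q_9 = 23·2434255024 + 142772419 = 56130637971 → 1751118074872/56130637971
APPEND 11: p_10 = 11·1751118074872 + 75941912037 = 19338240735629, q_10 = 11·56130637971 + 2434255024 = 619871272705 → 19338240735629/619871272705
APPEND 14: p_11 = 14·19338240735629 + 1751118074872 = 272486488373678, q_11 = 14·619871272705 + 56130637971 = 8734328455841 → 272486488373678/8734328455841
APPEND 17: p_12 = 17·272486488373678 + 19338240735629 = 4651608543088155, q_12 = 17·8734328455841 + 619871272705 = 149103455022002 → 4651608543088155/149103455022002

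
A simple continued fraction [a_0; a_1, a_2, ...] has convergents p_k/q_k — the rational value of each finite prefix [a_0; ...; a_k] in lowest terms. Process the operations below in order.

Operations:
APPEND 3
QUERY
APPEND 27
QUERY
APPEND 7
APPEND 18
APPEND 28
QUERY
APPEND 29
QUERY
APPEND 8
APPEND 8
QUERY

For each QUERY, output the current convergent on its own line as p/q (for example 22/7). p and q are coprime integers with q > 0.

3/1
82/27
293681/96706
8527217/2807921
556618553/183288513

APPEND 3: p_0 = 3·1 + 0 = 3, q_0 = 3·0 + 1 = 1 → 3/1
APPEND 27: p_1 = 27·3 + 1 = 82, q_1 = 27·1 + 0 = 27 → 82/27
APPEND 7: p_2 = 7·82 + 3 = 577, q_2 = 7·27 + 1 = 190 → 577/190
APPEND 18: p_3 = 18·577 + 82 = 10468, q_3 = 18·190 + 27 = 3447 → 10468/3447
APPEND 28: p_4 = 28·10468 + 577 = 293681, q_4 = 28·3447 + 190 = 96706 → 293681/96706
APPEND 29: p_5 = 29·293681 + 10468 = 8527217, q_5 = 29·96706 + 3447 = 2807921 → 8527217/2807921
APPEND 8: p_6 = 8·8527217 + 293681 = 68511417, q_6 = 8·2807921 + 96706 = 22560074 → 68511417/22560074
APPEND 8: p_7 = 8·68511417 + 8527217 = 556618553, q_7 = 8·22560074 + 2807921 = 183288513 → 556618553/183288513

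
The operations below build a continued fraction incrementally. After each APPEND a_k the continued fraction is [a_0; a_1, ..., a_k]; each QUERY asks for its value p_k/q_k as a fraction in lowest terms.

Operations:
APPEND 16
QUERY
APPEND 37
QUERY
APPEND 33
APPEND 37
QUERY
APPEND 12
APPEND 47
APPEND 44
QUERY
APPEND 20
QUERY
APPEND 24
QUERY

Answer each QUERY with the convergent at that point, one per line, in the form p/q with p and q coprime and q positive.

APPEND 16: p_0 = 16·1 + 0 = 16, q_0 = 16·0 + 1 = 1 → 16/1
APPEND 37: p_1 = 37·16 + 1 = 593, q_1 = 37·1 + 0 = 37 → 593/37
APPEND 33: p_2 = 33·593 + 16 = 19585, q_2 = 33·37 + 1 = 1222 → 19585/1222
APPEND 37: p_3 = 37·19585 + 593 = 725238, q_3 = 37·1222 + 37 = 45251 → 725238/45251
APPEND 12: p_4 = 12·725238 + 19585 = 8722441, q_4 = 12·45251 + 1222 = 544234 → 8722441/544234
APPEND 47: p_5 = 47·8722441 + 725238 = 410679965, q_5 = 47·544234 + 45251 = 25624249 → 410679965/25624249
APPEND 44: p_6 = 44·410679965 + 8722441 = 18078640901, q_6 = 44·25624249 + 544234 = 1128011190 → 18078640901/1128011190
APPEND 20: p_7 = 20·18078640901 + 410679965 = 361983497985, q_7 = 20·1128011190 + 25624249 = 22585848049 → 361983497985/22585848049
APPEND 24: p_8 = 24·361983497985 + 18078640901 = 8705682592541, q_8 = 24·22585848049 + 1128011190 = 543188364366 → 8705682592541/543188364366

16/1
593/37
725238/45251
18078640901/1128011190
361983497985/22585848049
8705682592541/543188364366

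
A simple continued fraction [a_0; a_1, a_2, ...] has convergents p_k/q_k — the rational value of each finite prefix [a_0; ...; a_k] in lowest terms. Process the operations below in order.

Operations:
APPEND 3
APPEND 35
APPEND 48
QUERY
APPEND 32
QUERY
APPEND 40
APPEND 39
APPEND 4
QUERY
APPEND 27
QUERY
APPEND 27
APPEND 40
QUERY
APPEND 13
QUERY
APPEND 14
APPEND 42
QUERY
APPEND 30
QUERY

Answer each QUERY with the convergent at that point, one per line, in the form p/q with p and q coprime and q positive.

APPEND 3: p_0 = 3·1 + 0 = 3, q_0 = 3·0 + 1 = 1 → 3/1
APPEND 35: p_1 = 35·3 + 1 = 106, q_1 = 35·1 + 0 = 35 → 106/35
APPEND 48: p_2 = 48·106 + 3 = 5091, q_2 = 48·35 + 1 = 1681 → 5091/1681
APPEND 32: p_3 = 32·5091 + 106 = 163018, q_3 = 32·1681 + 35 = 53827 → 163018/53827
APPEND 40: p_4 = 40·163018 + 5091 = 6525811, q_4 = 40·53827 + 1681 = 2154761 → 6525811/2154761
APPEND 39: p_5 = 39·6525811 + 163018 = 254669647, q_5 = 39·2154761 + 53827 = 84089506 → 254669647/84089506
APPEND 4: p_6 = 4·254669647 + 6525811 = 1025204399, q_6 = 4·84089506 + 2154761 = 338512785 → 1025204399/338512785
APPEND 27: p_7 = 27·1025204399 + 254669647 = 27935188420, q_7 = 27·338512785 + 84089506 = 9223934701 → 27935188420/9223934701
APPEND 27: p_8 = 27·27935188420 + 1025204399 = 755275291739, q_8 = 27·9223934701 + 338512785 = 249384749712 → 755275291739/249384749712
APPEND 40: p_9 = 40·755275291739 + 27935188420 = 30238946857980, q_9 = 40·249384749712 + 9223934701 = 9984613923181 → 30238946857980/9984613923181
APPEND 13: p_10 = 13·30238946857980 + 755275291739 = 393861584445479, q_10 = 13·9984613923181 + 249384749712 = 130049365751065 → 393861584445479/130049365751065
APPEND 14: p_11 = 14·393861584445479 + 30238946857980 = 5544301129094686, q_11 = 14·130049365751065 + 9984613923181 = 1830675734438091 → 5544301129094686/1830675734438091
APPEND 42: p_12 = 42·5544301129094686 + 393861584445479 = 233254509006422291, q_12 = 42·1830675734438091 + 130049365751065 = 77018430212150887 → 233254509006422291/77018430212150887
APPEND 30: p_13 = 30·233254509006422291 + 5544301129094686 = 7003179571321763416, q_13 = 30·77018430212150887 + 1830675734438091 = 2312383582098964701 → 7003179571321763416/2312383582098964701

5091/1681
163018/53827
1025204399/338512785
27935188420/9223934701
30238946857980/9984613923181
393861584445479/130049365751065
233254509006422291/77018430212150887
7003179571321763416/2312383582098964701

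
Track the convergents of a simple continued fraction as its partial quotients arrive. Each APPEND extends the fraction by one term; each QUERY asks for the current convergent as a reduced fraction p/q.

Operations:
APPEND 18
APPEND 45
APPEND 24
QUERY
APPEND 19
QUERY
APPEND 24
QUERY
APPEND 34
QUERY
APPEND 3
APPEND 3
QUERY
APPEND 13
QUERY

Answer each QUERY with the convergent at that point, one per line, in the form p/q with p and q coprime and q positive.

APPEND 18: p_0 = 18·1 + 0 = 18, q_0 = 18·0 + 1 = 1 → 18/1
APPEND 45: p_1 = 45·18 + 1 = 811, q_1 = 45·1 + 0 = 45 → 811/45
APPEND 24: p_2 = 24·811 + 18 = 19482, q_2 = 24·45 + 1 = 1081 → 19482/1081
APPEND 19: p_3 = 19·19482 + 811 = 370969, q_3 = 19·1081 + 45 = 20584 → 370969/20584
APPEND 24: p_4 = 24·370969 + 19482 = 8922738, q_4 = 24·20584 + 1081 = 495097 → 8922738/495097
APPEND 34: p_5 = 34·8922738 + 370969 = 303744061, q_5 = 34·495097 + 20584 = 16853882 → 303744061/16853882
APPEND 3: p_6 = 3·303744061 + 8922738 = 920154921, q_6 = 3·16853882 + 495097 = 51056743 → 920154921/51056743
APPEND 3: p_7 = 3·920154921 + 303744061 = 3064208824, q_7 = 3·51056743 + 16853882 = 170024111 → 3064208824/170024111
APPEND 13: p_8 = 13·3064208824 + 920154921 = 40754869633, q_8 = 13·170024111 + 51056743 = 2261370186 → 40754869633/2261370186

19482/1081
370969/20584
8922738/495097
303744061/16853882
3064208824/170024111
40754869633/2261370186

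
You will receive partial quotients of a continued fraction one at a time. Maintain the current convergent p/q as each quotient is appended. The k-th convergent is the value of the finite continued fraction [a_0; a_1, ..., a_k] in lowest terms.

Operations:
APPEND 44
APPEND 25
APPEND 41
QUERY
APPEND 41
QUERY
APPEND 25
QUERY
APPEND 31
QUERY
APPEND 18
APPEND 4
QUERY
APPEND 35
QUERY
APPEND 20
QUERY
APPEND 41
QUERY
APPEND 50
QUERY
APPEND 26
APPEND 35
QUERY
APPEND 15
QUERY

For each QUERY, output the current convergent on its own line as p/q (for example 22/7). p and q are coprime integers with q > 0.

APPEND 44: p_0 = 44·1 + 0 = 44, q_0 = 44·0 + 1 = 1 → 44/1
APPEND 25: p_1 = 25·44 + 1 = 1101, q_1 = 25·1 + 0 = 25 → 1101/25
APPEND 41: p_2 = 41·1101 + 44 = 45185, q_2 = 41·25 + 1 = 1026 → 45185/1026
APPEND 41: p_3 = 41·45185 + 1101 = 1853686, q_3 = 41·1026 + 25 = 42091 → 1853686/42091
APPEND 25: p_4 = 25·1853686 + 45185 = 46387335, q_4 = 25·42091 + 1026 = 1053301 → 46387335/1053301
APPEND 31: p_5 = 31·46387335 + 1853686 = 1439861071, q_5 = 31·1053301 + 42091 = 32694422 → 1439861071/32694422
APPEND 18: p_6 = 18·1439861071 + 46387335 = 25963886613, q_6 = 18·32694422 + 1053301 = 589552897 → 25963886613/589552897
APPEND 4: p_7 = 4·25963886613 + 1439861071 = 105295407523, q_7 = 4·589552897 + 32694422 = 2390906010 → 105295407523/2390906010
APPEND 35: p_8 = 35·105295407523 + 25963886613 = 3711303149918, q_8 = 35·2390906010 + 589552897 = 84271263247 → 3711303149918/84271263247
APPEND 20: p_9 = 20·3711303149918 + 105295407523 = 74331358405883, q_9 = 20·84271263247 + 2390906010 = 1687816170950 → 74331358405883/1687816170950
APPEND 41: p_10 = 41·74331358405883 + 3711303149918 = 3051296997791121, q_10 = 41·1687816170950 + 84271263247 = 69284734272197 → 3051296997791121/69284734272197
APPEND 50: p_11 = 50·3051296997791121 + 74331358405883 = 152639181247961933, q_11 = 50·69284734272197 + 1687816170950 = 3465924529780800 → 152639181247961933/3465924529780800
APPEND 26: p_12 = 26·152639181247961933 + 3051296997791121 = 3971670009444801379, q_12 = 26·3465924529780800 + 69284734272197 = 90183322508572997 → 3971670009444801379/90183322508572997
APPEND 35: p_13 = 35·3971670009444801379 + 152639181247961933 = 139161089511816010198, q_13 = 35·90183322508572997 + 3465924529780800 = 3159882212329835695 → 139161089511816010198/3159882212329835695
APPEND 15: p_14 = 15·139161089511816010198 + 3971670009444801379 = 2091388012686684954349, q_14 = 15·3159882212329835695 + 90183322508572997 = 47488416507456108422 → 2091388012686684954349/47488416507456108422

45185/1026
1853686/42091
46387335/1053301
1439861071/32694422
105295407523/2390906010
3711303149918/84271263247
74331358405883/1687816170950
3051296997791121/69284734272197
152639181247961933/3465924529780800
139161089511816010198/3159882212329835695
2091388012686684954349/47488416507456108422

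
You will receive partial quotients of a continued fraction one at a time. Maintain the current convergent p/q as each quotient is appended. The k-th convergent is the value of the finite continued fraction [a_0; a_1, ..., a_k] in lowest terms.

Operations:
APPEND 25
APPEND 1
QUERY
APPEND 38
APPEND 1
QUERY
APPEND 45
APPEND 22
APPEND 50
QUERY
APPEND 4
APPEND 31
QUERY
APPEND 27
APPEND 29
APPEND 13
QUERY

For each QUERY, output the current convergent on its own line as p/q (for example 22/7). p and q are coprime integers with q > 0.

26/1
1039/40
52644518/2026739
6613174735/254597813
67660028759611/2604814788659

APPEND 25: p_0 = 25·1 + 0 = 25, q_0 = 25·0 + 1 = 1 → 25/1
APPEND 1: p_1 = 1·25 + 1 = 26, q_1 = 1·1 + 0 = 1 → 26/1
APPEND 38: p_2 = 38·26 + 25 = 1013, q_2 = 38·1 + 1 = 39 → 1013/39
APPEND 1: p_3 = 1·1013 + 26 = 1039, q_3 = 1·39 + 1 = 40 → 1039/40
APPEND 45: p_4 = 45·1039 + 1013 = 47768, q_4 = 45·40 + 39 = 1839 → 47768/1839
APPEND 22: p_5 = 22·47768 + 1039 = 1051935, q_5 = 22·1839 + 40 = 40498 → 1051935/40498
APPEND 50: p_6 = 50·1051935 + 47768 = 52644518, q_6 = 50·40498 + 1839 = 2026739 → 52644518/2026739
APPEND 4: p_7 = 4·52644518 + 1051935 = 211630007, q_7 = 4·2026739 + 40498 = 8147454 → 211630007/8147454
APPEND 31: p_8 = 31·211630007 + 52644518 = 6613174735, q_8 = 31·8147454 + 2026739 = 254597813 → 6613174735/254597813
APPEND 27: p_9 = 27·6613174735 + 211630007 = 178767347852, q_9 = 27·254597813 + 8147454 = 6882288405 → 178767347852/6882288405
APPEND 29: p_10 = 29·178767347852 + 6613174735 = 5190866262443, q_10 = 29·6882288405 + 254597813 = 199840961558 → 5190866262443/199840961558
APPEND 13: p_11 = 13·5190866262443 + 178767347852 = 67660028759611, q_11 = 13·199840961558 + 6882288405 = 2604814788659 → 67660028759611/2604814788659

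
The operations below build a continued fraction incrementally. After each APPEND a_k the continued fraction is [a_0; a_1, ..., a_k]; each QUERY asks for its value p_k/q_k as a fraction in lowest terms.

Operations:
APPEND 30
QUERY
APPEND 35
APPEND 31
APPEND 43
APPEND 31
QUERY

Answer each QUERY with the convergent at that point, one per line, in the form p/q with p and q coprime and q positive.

APPEND 30: p_0 = 30·1 + 0 = 30, q_0 = 30·0 + 1 = 1 → 30/1
APPEND 35: p_1 = 35·30 + 1 = 1051, q_1 = 35·1 + 0 = 35 → 1051/35
APPEND 31: p_2 = 31·1051 + 30 = 32611, q_2 = 31·35 + 1 = 1086 → 32611/1086
APPEND 43: p_3 = 43·32611 + 1051 = 1403324, q_3 = 43·1086 + 35 = 46733 → 1403324/46733
APPEND 31: p_4 = 31·1403324 + 32611 = 43535655, q_4 = 31·46733 + 1086 = 1449809 → 43535655/1449809

30/1
43535655/1449809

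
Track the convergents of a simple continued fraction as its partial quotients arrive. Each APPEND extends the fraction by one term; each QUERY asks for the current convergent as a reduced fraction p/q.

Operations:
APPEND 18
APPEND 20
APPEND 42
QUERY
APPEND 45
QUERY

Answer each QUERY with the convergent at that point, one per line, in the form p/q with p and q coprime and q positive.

15180/841
683461/37865

APPEND 18: p_0 = 18·1 + 0 = 18, q_0 = 18·0 + 1 = 1 → 18/1
APPEND 20: p_1 = 20·18 + 1 = 361, q_1 = 20·1 + 0 = 20 → 361/20
APPEND 42: p_2 = 42·361 + 18 = 15180, q_2 = 42·20 + 1 = 841 → 15180/841
APPEND 45: p_3 = 45·15180 + 361 = 683461, q_3 = 45·841 + 20 = 37865 → 683461/37865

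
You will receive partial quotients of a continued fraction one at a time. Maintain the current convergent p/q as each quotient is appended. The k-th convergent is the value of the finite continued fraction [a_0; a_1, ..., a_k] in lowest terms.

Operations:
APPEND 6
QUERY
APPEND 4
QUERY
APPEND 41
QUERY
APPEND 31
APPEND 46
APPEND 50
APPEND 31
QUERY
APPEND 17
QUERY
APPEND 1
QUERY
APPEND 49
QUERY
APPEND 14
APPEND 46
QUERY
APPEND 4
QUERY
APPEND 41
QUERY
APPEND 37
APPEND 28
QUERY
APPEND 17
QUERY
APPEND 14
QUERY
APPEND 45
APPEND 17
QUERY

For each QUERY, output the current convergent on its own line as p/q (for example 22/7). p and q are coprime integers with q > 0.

6/1
25/4
1031/165
2284663803/365634778
38912935987/6227578295
41197599790/6593213073
2057595325697/329295018872
1329044074664905/212698574973798
5345023830819168/855411023372473
220475021138250793/35284550533245191
228782257587629009045/36614030411629692311
3897461299795639252274/623744900778458213827
54793240454726578540881/8769042641310044685889
42037879030417085029603504/6727690326556728019026033

APPEND 6: p_0 = 6·1 + 0 = 6, q_0 = 6·0 + 1 = 1 → 6/1
APPEND 4: p_1 = 4·6 + 1 = 25, q_1 = 4·1 + 0 = 4 → 25/4
APPEND 41: p_2 = 41·25 + 6 = 1031, q_2 = 41·4 + 1 = 165 → 1031/165
APPEND 31: p_3 = 31·1031 + 25 = 31986, q_3 = 31·165 + 4 = 5119 → 31986/5119
APPEND 46: p_4 = 46·31986 + 1031 = 1472387, q_4 = 46·5119 + 165 = 235639 → 1472387/235639
APPEND 50: p_5 = 50·1472387 + 31986 = 73651336, q_5 = 50·235639 + 5119 = 11787069 → 73651336/11787069
APPEND 31: p_6 = 31·73651336 + 1472387 = 2284663803, q_6 = 31·11787069 + 235639 = 365634778 → 2284663803/365634778
APPEND 17: p_7 = 17·2284663803 + 73651336 = 38912935987, q_7 = 17·365634778 + 11787069 = 6227578295 → 38912935987/6227578295
APPEND 1: p_8 = 1·38912935987 + 2284663803 = 41197599790, q_8 = 1·6227578295 + 365634778 = 6593213073 → 41197599790/6593213073
APPEND 49: p_9 = 49·41197599790 + 38912935987 = 2057595325697, q_9 = 49·6593213073 + 6227578295 = 329295018872 → 2057595325697/329295018872
APPEND 14: p_10 = 14·2057595325697 + 41197599790 = 28847532159548, q_10 = 14·329295018872 + 6593213073 = 4616723477281 → 28847532159548/4616723477281
APPEND 46: p_11 = 46·28847532159548 + 2057595325697 = 1329044074664905, q_11 = 46·4616723477281 + 329295018872 = 212698574973798 → 1329044074664905/212698574973798
APPEND 4: p_12 = 4·1329044074664905 + 28847532159548 = 5345023830819168, q_12 = 4·212698574973798 + 4616723477281 = 855411023372473 → 5345023830819168/855411023372473
APPEND 41: p_13 = 41·5345023830819168 + 1329044074664905 = 220475021138250793, q_13 = 41·855411023372473 + 212698574973798 = 35284550533245191 → 220475021138250793/35284550533245191
APPEND 37: p_14 = 37·220475021138250793 + 5345023830819168 = 8162920805946098509, q_14 = 37·35284550533245191 + 855411023372473 = 1306383780753444540 → 8162920805946098509/1306383780753444540
APPEND 28: p_15 = 28·8162920805946098509 + 220475021138250793 = 228782257587629009045, q_15 = 28·1306383780753444540 + 35284550533245191 = 36614030411629692311 → 228782257587629009045/36614030411629692311
APPEND 17: p_16 = 17·228782257587629009045 + 8162920805946098509 = 3897461299795639252274, q_16 = 17·36614030411629692311 + 1306383780753444540 = 623744900778458213827 → 3897461299795639252274/623744900778458213827
APPEND 14: p_17 = 14·3897461299795639252274 + 228782257587629009045 = 54793240454726578540881, q_17 = 14·623744900778458213827 + 36614030411629692311 = 8769042641310044685889 → 54793240454726578540881/8769042641310044685889
APPEND 45: p_18 = 45·54793240454726578540881 + 3897461299795639252274 = 2469593281762491673591919, q_18 = 45·8769042641310044685889 + 623744900778458213827 = 395230663759730469078832 → 2469593281762491673591919/395230663759730469078832
APPEND 17: p_19 = 17·2469593281762491673591919 + 54793240454726578540881 = 42037879030417085029603504, q_19 = 17·395230663759730469078832 + 8769042641310044685889 = 6727690326556728019026033 → 42037879030417085029603504/6727690326556728019026033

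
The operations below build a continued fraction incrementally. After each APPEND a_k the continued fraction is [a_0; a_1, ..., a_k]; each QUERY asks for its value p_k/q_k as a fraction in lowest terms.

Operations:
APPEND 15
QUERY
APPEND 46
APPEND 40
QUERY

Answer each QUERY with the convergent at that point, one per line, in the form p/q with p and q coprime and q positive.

APPEND 15: p_0 = 15·1 + 0 = 15, q_0 = 15·0 + 1 = 1 → 15/1
APPEND 46: p_1 = 46·15 + 1 = 691, q_1 = 46·1 + 0 = 46 → 691/46
APPEND 40: p_2 = 40·691 + 15 = 27655, q_2 = 40·46 + 1 = 1841 → 27655/1841

15/1
27655/1841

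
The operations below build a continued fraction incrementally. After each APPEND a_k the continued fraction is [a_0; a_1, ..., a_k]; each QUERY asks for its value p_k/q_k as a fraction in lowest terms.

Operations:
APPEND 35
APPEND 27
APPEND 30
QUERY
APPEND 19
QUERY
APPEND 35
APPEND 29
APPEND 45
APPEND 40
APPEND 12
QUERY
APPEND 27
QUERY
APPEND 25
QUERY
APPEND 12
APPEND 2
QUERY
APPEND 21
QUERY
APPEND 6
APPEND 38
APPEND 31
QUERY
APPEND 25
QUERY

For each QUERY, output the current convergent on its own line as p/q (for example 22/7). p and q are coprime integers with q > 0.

APPEND 35: p_0 = 35·1 + 0 = 35, q_0 = 35·0 + 1 = 1 → 35/1
APPEND 27: p_1 = 27·35 + 1 = 946, q_1 = 27·1 + 0 = 27 → 946/27
APPEND 30: p_2 = 30·946 + 35 = 28415, q_2 = 30·27 + 1 = 811 → 28415/811
APPEND 19: p_3 = 19·28415 + 946 = 540831, q_3 = 19·811 + 27 = 15436 → 540831/15436
APPEND 35: p_4 = 35·540831 + 28415 = 18957500, q_4 = 35·15436 + 811 = 541071 → 18957500/541071
APPEND 29: p_5 = 29·18957500 + 540831 = 550308331, q_5 = 29·541071 + 15436 = 15706495 → 550308331/15706495
APPEND 45: p_6 = 45·550308331 + 18957500 = 24782832395, q_6 = 45·15706495 + 541071 = 707333346 → 24782832395/707333346
APPEND 40: p_7 = 40·24782832395 + 550308331 = 991863604131, q_7 = 40·707333346 + 15706495 = 28309040335 → 991863604131/28309040335
APPEND 12: p_8 = 12·991863604131 + 24782832395 = 11927146081967, q_8 = 12·28309040335 + 707333346 = 340415817366 → 11927146081967/340415817366
APPEND 27: p_9 = 27·11927146081967 + 991863604131 = 323024807817240, q_9 = 27·340415817366 + 28309040335 = 9219536109217 → 323024807817240/9219536109217
APPEND 25: p_10 = 25·323024807817240 + 11927146081967 = 8087547341512967, q_10 = 25·9219536109217 + 340415817366 = 230828818547791 → 8087547341512967/230828818547791
APPEND 12: p_11 = 12·8087547341512967 + 323024807817240 = 97373592905972844, q_11 = 12·230828818547791 + 9219536109217 = 2779165358682709 → 97373592905972844/2779165358682709
APPEND 2: p_12 = 2·97373592905972844 + 8087547341512967 = 202834733153458655, q_12 = 2·2779165358682709 + 230828818547791 = 5789159535913209 → 202834733153458655/5789159535913209
APPEND 21: p_13 = 21·202834733153458655 + 97373592905972844 = 4356902989128604599, q_13 = 21·5789159535913209 + 2779165358682709 = 124351515612860098 → 4356902989128604599/124351515612860098
APPEND 6: p_14 = 6·4356902989128604599 + 202834733153458655 = 26344252667925086249, q_14 = 6·124351515612860098 + 5789159535913209 = 751898253213073797 → 26344252667925086249/751898253213073797
APPEND 38: p_15 = 38·26344252667925086249 + 4356902989128604599 = 1005438504370281882061, q_15 = 38·751898253213073797 + 124351515612860098 = 28696485137709664384 → 1005438504370281882061/28696485137709664384
APPEND 31: p_16 = 31·1005438504370281882061 + 26344252667925086249 = 31194937888146663430140, q_16 = 31·28696485137709664384 + 751898253213073797 = 890342937522212669701 → 31194937888146663430140/890342937522212669701
APPEND 25: p_17 = 25·31194937888146663430140 + 1005438504370281882061 = 780878885708036867635561, q_17 = 25·890342937522212669701 + 28696485137709664384 = 22287269923193026406909 → 780878885708036867635561/22287269923193026406909

28415/811
540831/15436
11927146081967/340415817366
323024807817240/9219536109217
8087547341512967/230828818547791
202834733153458655/5789159535913209
4356902989128604599/124351515612860098
31194937888146663430140/890342937522212669701
780878885708036867635561/22287269923193026406909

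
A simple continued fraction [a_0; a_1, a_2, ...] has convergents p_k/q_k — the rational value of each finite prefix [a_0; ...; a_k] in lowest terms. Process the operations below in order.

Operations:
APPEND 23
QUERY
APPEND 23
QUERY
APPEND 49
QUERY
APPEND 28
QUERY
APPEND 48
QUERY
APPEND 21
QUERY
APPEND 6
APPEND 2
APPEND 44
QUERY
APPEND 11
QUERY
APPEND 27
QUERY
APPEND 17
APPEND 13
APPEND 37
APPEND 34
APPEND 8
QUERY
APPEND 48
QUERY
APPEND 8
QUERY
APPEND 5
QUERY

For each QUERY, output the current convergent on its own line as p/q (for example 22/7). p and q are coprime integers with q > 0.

APPEND 23: p_0 = 23·1 + 0 = 23, q_0 = 23·0 + 1 = 1 → 23/1
APPEND 23: p_1 = 23·23 + 1 = 530, q_1 = 23·1 + 0 = 23 → 530/23
APPEND 49: p_2 = 49·530 + 23 = 25993, q_2 = 49·23 + 1 = 1128 → 25993/1128
APPEND 28: p_3 = 28·25993 + 530 = 728334, q_3 = 28·1128 + 23 = 31607 → 728334/31607
APPEND 48: p_4 = 48·728334 + 25993 = 34986025, q_4 = 48·31607 + 1128 = 1518264 → 34986025/1518264
APPEND 21: p_5 = 21·34986025 + 728334 = 735434859, q_5 = 21·1518264 + 31607 = 31915151 → 735434859/31915151
APPEND 6: p_6 = 6·735434859 + 34986025 = 4447595179, q_6 = 6·31915151 + 1518264 = 193009170 → 4447595179/193009170
APPEND 2: p_7 = 2·4447595179 + 735434859 = 9630625217, q_7 = 2·193009170 + 31915151 = 417933491 → 9630625217/417933491
APPEND 44: p_8 = 44·9630625217 + 4447595179 = 428195104727, q_8 = 44·417933491 + 193009170 = 18582082774 → 428195104727/18582082774
APPEND 11: p_9 = 11·428195104727 + 9630625217 = 4719776777214, q_9 = 11·18582082774 + 417933491 = 204820844005 → 4719776777214/204820844005
APPEND 27: p_10 = 27·4719776777214 + 428195104727 = 127862168089505, q_10 = 27·204820844005 + 18582082774 = 5548744870909 → 127862168089505/5548744870909
APPEND 17: p_11 = 17·127862168089505 + 4719776777214 = 2178376634298799, q_11 = 17·5548744870909 + 204820844005 = 94533483649458 → 2178376634298799/94533483649458
APPEND 13: p_12 = 13·2178376634298799 + 127862168089505 = 28446758413973892, q_12 = 13·94533483649458 + 5548744870909 = 1234484032313863 → 28446758413973892/1234484032313863
APPEND 37: p_13 = 37·28446758413973892 + 2178376634298799 = 1054708437951332803, q_13 = 37·1234484032313863 + 94533483649458 = 45770442679262389 → 1054708437951332803/45770442679262389
APPEND 34: p_14 = 34·1054708437951332803 + 28446758413973892 = 35888533648759289194, q_14 = 34·45770442679262389 + 1234484032313863 = 1557429535127235089 → 35888533648759289194/1557429535127235089
APPEND 8: p_15 = 8·35888533648759289194 + 1054708437951332803 = 288162977628025646355, q_15 = 8·1557429535127235089 + 45770442679262389 = 12505206723697143101 → 288162977628025646355/12505206723697143101
APPEND 48: p_16 = 48·288162977628025646355 + 35888533648759289194 = 13867711459793990314234, q_16 = 48·12505206723697143101 + 1557429535127235089 = 601807352272590103937 → 13867711459793990314234/601807352272590103937
APPEND 8: p_17 = 8·13867711459793990314234 + 288162977628025646355 = 111229854655979948160227, q_17 = 8·601807352272590103937 + 12505206723697143101 = 4826964024904417974597 → 111229854655979948160227/4826964024904417974597
APPEND 5: p_18 = 5·111229854655979948160227 + 13867711459793990314234 = 570016984739693731115369, q_18 = 5·4826964024904417974597 + 601807352272590103937 = 24736627476794679976922 → 570016984739693731115369/24736627476794679976922

23/1
530/23
25993/1128
728334/31607
34986025/1518264
735434859/31915151
428195104727/18582082774
4719776777214/204820844005
127862168089505/5548744870909
288162977628025646355/12505206723697143101
13867711459793990314234/601807352272590103937
111229854655979948160227/4826964024904417974597
570016984739693731115369/24736627476794679976922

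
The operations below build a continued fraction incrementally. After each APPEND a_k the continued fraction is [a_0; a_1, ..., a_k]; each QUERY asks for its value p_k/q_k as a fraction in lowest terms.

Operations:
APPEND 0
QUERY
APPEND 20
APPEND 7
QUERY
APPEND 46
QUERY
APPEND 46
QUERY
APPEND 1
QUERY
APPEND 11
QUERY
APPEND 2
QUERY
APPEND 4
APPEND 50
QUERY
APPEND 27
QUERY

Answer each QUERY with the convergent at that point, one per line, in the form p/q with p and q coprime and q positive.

APPEND 0: p_0 = 0·1 + 0 = 0, q_0 = 0·0 + 1 = 1 → 0/1
APPEND 20: p_1 = 20·0 + 1 = 1, q_1 = 20·1 + 0 = 20 → 1/20
APPEND 7: p_2 = 7·1 + 0 = 7, q_2 = 7·20 + 1 = 141 → 7/141
APPEND 46: p_3 = 46·7 + 1 = 323, q_3 = 46·141 + 20 = 6506 → 323/6506
APPEND 46: p_4 = 46·323 + 7 = 14865, q_4 = 46·6506 + 141 = 299417 → 14865/299417
APPEND 1: p_5 = 1·14865 + 323 = 15188, q_5 = 1·299417 + 6506 = 305923 → 15188/305923
APPEND 11: p_6 = 11·15188 + 14865 = 181933, q_6 = 11·305923 + 299417 = 3664570 → 181933/3664570
APPEND 2: p_7 = 2·181933 + 15188 = 379054, q_7 = 2·3664570 + 305923 = 7635063 → 379054/7635063
APPEND 4: p_8 = 4·379054 + 181933 = 1698149, q_8 = 4·7635063 + 3664570 = 34204822 → 1698149/34204822
APPEND 50: p_9 = 50·1698149 + 379054 = 85286504, q_9 = 50·34204822 + 7635063 = 1717876163 → 85286504/1717876163
APPEND 27: p_10 = 27·85286504 + 1698149 = 2304433757, q_10 = 27·1717876163 + 34204822 = 46416861223 → 2304433757/46416861223

0/1
7/141
323/6506
14865/299417
15188/305923
181933/3664570
379054/7635063
85286504/1717876163
2304433757/46416861223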